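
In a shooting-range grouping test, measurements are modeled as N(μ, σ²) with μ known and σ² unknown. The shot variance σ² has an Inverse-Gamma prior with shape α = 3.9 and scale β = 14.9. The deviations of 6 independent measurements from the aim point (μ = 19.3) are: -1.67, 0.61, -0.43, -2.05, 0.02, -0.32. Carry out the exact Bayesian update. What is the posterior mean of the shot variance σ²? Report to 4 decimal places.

With known mean μ and an Inverse-Gamma(α, β) prior on σ², the Normal likelihood is conjugate: posterior is Inv-Gamma(α + n/2, β + Σ(xᵢ−μ)²/2).
Σ(xᵢ−μ)² = (-1.67)² + (0.61)² + (-0.43)² + (-2.05)² + (0.02)² + (-0.32)² = 7.6512.
Posterior: Inv-Gamma(3.9 + 6/2, 14.9 + 7.6512/2) = Inv-Gamma(6.90, 18.72560).
E[σ²|data] = β/(α−1) = 18.72560/5.90 = 3.1738.

3.1738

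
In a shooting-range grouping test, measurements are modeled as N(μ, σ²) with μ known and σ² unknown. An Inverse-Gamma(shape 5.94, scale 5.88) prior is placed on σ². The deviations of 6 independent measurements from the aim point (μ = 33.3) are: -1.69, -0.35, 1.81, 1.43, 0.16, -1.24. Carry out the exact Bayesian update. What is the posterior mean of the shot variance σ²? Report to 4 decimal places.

1.3616

With known mean μ and an Inverse-Gamma(α, β) prior on σ², the Normal likelihood is conjugate: posterior is Inv-Gamma(α + n/2, β + Σ(xᵢ−μ)²/2).
Σ(xᵢ−μ)² = (-1.69)² + (-0.35)² + (1.81)² + (1.43)² + (0.16)² + (-1.24)² = 9.8628.
Posterior: Inv-Gamma(5.94 + 6/2, 5.88 + 9.8628/2) = Inv-Gamma(8.94, 10.81140).
E[σ²|data] = β/(α−1) = 10.81140/7.94 = 1.3616.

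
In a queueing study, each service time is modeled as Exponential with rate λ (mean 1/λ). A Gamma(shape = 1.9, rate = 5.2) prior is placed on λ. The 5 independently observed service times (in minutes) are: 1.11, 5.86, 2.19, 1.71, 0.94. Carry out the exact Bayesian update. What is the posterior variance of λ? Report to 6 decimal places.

0.023847

With a Gamma(shape α, rate β) prior on the exponential rate λ, the posterior after n observations with total T = Σxᵢ is Gamma(α+n, β+T).
Sum of observations T = 11.81 minutes; n = 5.
Posterior: Gamma(1.9+5, 5.2+11.81) = Gamma(6.9, 17.01).
Var = α/β² = 0.023847.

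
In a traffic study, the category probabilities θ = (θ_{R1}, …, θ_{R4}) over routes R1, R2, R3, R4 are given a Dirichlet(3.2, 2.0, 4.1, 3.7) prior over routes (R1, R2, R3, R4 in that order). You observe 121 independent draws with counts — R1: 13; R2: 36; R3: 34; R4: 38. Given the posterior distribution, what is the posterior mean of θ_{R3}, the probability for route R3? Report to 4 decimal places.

The Dirichlet prior is conjugate to the Multinomial likelihood: each posterior αⱼ = prior αⱼ + observed count nⱼ.
Posterior concentration: (16.2, 38.0, 38.1, 41.7), total = 134.0.
E[θ_{R3}|data] = α_{R3}/Σα = 38.1/134.0 = 0.2843.

0.2843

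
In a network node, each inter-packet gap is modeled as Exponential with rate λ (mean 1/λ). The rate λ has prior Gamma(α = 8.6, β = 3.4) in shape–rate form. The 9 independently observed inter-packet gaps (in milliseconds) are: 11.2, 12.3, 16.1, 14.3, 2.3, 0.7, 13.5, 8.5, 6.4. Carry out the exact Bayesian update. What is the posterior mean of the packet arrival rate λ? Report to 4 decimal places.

0.1984

With a Gamma(shape α, rate β) prior on the exponential rate λ, the posterior after n observations with total T = Σxᵢ is Gamma(α+n, β+T).
Sum of observations T = 85.3 milliseconds; n = 9.
Posterior: Gamma(8.6+9, 3.4+85.3) = Gamma(17.6, 88.7).
Posterior mean of λ = α/β = 17.6/88.7 = 0.1984.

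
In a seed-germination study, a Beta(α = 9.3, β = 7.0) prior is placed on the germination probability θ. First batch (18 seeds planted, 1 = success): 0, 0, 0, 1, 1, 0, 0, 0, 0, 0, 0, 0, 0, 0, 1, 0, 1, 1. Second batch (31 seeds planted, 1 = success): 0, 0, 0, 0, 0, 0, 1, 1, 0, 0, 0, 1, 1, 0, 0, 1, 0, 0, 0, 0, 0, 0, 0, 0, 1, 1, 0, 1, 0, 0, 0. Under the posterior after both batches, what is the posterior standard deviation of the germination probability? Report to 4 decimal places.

0.0582

The Beta prior is conjugate to a Binomial/Bernoulli likelihood; the update adds successes to α and failures to β.
After batch 1: Beta(9.3+5, 7.0+13) = Beta(14.3, 20.0).
After batch 2: Beta(14.3+8, 20.0+23) = Beta(22.3, 43.0).
Var = αβ/((α+β)²(α+β+1)) = 22.3·43.0/(65.3²·66.3) = 0.00339182; SD = √0.00339182 = 0.0582.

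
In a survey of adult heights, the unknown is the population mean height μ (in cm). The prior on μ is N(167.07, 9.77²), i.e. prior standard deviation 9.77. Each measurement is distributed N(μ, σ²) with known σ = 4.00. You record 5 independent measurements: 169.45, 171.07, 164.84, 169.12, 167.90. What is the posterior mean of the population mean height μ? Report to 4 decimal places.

For Normal data with known variance σ², a Normal(μ₀, σ₀²) prior on μ is conjugate. Posterior precision = 1/σ₀² + n/σ²; posterior mean is the precision-weighted average of μ₀ and x̄.
Σxᵢ = 169.45 + 171.07 + 164.84 + 169.12 + 167.90 = 842.38, so n·x̄ = 842.38.
σ₀² = 9.77² = 95.4529, σ² = 4.00² = 16; σ² + n·σ₀² = 16 + 5·95.4529 = 493.2645.
Posterior mean = (μ₀/σ₀² + n·x̄/σ²)/(1/σ₀² + n/σ²) = (σ²·μ₀ + σ₀²·n·x̄)/(σ² + n·σ₀²) = (16·167.07 + 95.4529·842.38)/493.2645 = 83080.733902/493.2645 = 168.4304.

168.4304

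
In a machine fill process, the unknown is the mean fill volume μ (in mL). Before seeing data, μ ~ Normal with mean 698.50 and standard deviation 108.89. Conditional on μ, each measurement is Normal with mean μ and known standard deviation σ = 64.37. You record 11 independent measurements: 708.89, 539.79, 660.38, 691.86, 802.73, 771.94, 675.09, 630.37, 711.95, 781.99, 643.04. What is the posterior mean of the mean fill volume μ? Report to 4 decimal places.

For Normal data with known variance σ², a Normal(μ₀, σ₀²) prior on μ is conjugate. Posterior precision = 1/σ₀² + n/σ²; posterior mean is the precision-weighted average of μ₀ and x̄.
Σxᵢ = 708.89 + 539.79 + 660.38 + 691.86 + 802.73 + 771.94 + 675.09 + 630.37 + 711.95 + 781.99 + 643.04 = 7618.03, so n·x̄ = 7618.03.
σ₀² = 108.89² = 11857.0321, σ² = 64.37² = 4143.4969; σ² + n·σ₀² = 4143.4969 + 11·11857.0321 = 134570.85.
Posterior mean = (μ₀/σ₀² + n·x̄/σ²)/(1/σ₀² + n/σ²) = (σ²·μ₀ + σ₀²·n·x̄)/(σ² + n·σ₀²) = (4143.4969·698.50 + 11857.0321·7618.03)/134570.85 = 93221458.833413/134570.85 = 692.7314.

692.7314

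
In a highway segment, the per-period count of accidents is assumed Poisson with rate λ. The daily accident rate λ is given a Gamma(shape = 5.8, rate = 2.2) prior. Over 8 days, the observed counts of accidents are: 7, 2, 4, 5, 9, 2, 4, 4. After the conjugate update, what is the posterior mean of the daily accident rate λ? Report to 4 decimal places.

4.1961

With a Gamma(shape α, rate β) prior, the Poisson likelihood is conjugate: the posterior is Gamma(α + ΣXᵢ, β + n).
Sum of counts S = 37 over n = 8 days.
Posterior: Gamma(α+S, β+n) = Gamma(5.8+37, 2.2+8) = Gamma(42.8, 10.2).
Posterior mean = α/β = 42.8/10.2 = 4.1961.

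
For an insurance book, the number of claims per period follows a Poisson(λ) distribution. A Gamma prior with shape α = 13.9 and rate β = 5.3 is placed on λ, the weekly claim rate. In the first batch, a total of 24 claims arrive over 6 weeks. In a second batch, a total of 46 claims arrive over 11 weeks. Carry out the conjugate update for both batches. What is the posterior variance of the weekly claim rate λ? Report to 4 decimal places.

0.1687

With a Gamma(shape α, rate β) prior, the Poisson likelihood is conjugate: the posterior is Gamma(α + ΣXᵢ, β + n).
After batch 1: Gamma(α+S, β+n) = Gamma(13.9+24, 5.3+6) = Gamma(37.9, 11.3).
After batch 2: Gamma(α+S, β+n) = Gamma(37.9+46, 11.3+11) = Gamma(83.9, 22.3).
Var = α/β² = 83.9/22.3² = 0.1687.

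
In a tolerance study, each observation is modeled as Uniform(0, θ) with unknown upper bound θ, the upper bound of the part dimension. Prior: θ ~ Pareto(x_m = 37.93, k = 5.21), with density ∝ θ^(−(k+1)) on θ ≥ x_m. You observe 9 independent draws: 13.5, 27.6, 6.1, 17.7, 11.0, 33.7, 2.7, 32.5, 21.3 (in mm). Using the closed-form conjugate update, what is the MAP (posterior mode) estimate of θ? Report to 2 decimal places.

A Pareto(scale x_m, shape k) prior on the upper bound θ of Uniform(0, θ) is conjugate: posterior is Pareto(max(x_m, max xᵢ), k + n).
Sample maximum = 33.7; prior scale x_m = 37.93 → posterior scale = max = 37.93.
Posterior shape = 5.21 + 9 = 14.21.
The Pareto density is decreasing on [x_m, ∞), so the mode is x_m = 37.93.

37.93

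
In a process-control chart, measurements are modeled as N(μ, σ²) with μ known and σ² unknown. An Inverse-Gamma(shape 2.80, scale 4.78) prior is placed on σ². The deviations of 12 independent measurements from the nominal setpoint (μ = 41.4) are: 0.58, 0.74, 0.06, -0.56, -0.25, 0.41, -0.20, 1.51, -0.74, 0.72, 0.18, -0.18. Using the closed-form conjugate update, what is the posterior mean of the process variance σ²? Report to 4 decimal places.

0.9258

With known mean μ and an Inverse-Gamma(α, β) prior on σ², the Normal likelihood is conjugate: posterior is Inv-Gamma(α + n/2, β + Σ(xᵢ−μ)²/2).
Σ(xᵢ−μ)² = (0.58)² + (0.74)² + (0.06)² + (-0.56)² + (-0.25)² + (0.41)² + (-0.20)² + (1.51)² + (-0.74)² + (0.72)² + (0.18)² + (-0.18)² = 4.8827.
Posterior: Inv-Gamma(2.80 + 12/2, 4.78 + 4.8827/2) = Inv-Gamma(8.80, 7.22135).
E[σ²|data] = β/(α−1) = 7.22135/7.80 = 0.9258.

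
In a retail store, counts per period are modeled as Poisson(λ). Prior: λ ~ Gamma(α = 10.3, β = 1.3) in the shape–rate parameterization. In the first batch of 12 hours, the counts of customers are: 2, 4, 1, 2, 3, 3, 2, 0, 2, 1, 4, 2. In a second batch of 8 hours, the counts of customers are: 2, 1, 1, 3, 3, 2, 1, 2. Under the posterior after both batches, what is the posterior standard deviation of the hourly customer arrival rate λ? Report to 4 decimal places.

0.3363

With a Gamma(shape α, rate β) prior, the Poisson likelihood is conjugate: the posterior is Gamma(α + ΣXᵢ, β + n).
Batch 1: sum of counts S = 26 over n = 12 hours.
After batch 1: Gamma(α+S, β+n) = Gamma(10.3+26, 1.3+12) = Gamma(36.3, 13.3).
Batch 2: sum of counts S = 15 over n = 8 hours.
After batch 2: Gamma(α+S, β+n) = Gamma(36.3+15, 13.3+8) = Gamma(51.3, 21.3).
SD = √α/β = √51.3/21.3 = 0.3363.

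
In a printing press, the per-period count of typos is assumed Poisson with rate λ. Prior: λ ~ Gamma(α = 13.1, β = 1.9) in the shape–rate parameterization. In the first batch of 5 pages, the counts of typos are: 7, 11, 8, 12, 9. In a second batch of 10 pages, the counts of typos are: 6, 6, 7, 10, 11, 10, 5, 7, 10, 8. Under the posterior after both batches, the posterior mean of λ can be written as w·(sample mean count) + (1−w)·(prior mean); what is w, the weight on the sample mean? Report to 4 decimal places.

With a Gamma(shape α, rate β) prior, the Poisson likelihood is conjugate: the posterior is Gamma(α + ΣXᵢ, β + n).
Total number of pages: n = 5 + 10 = 15.
Posterior mean = (α₀+S)/(β₀+n) = [n/(β₀+n)]·(S/n) + [β₀/(β₀+n)]·(α₀/β₀), so only n and β₀ enter the weight.
Weight on data w = n/(β₀+n) = 15/(1.9+15) = 15/16.9 = 0.8876.

0.8876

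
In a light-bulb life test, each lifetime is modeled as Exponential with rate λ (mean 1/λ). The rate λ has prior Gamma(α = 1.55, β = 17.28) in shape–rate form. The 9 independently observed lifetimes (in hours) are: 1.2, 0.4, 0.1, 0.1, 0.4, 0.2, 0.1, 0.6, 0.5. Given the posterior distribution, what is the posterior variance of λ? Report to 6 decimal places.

0.024199

With a Gamma(shape α, rate β) prior on the exponential rate λ, the posterior after n observations with total T = Σxᵢ is Gamma(α+n, β+T).
Sum of observations T = 3.6 hours; n = 9.
Posterior: Gamma(1.55+9, 17.28+3.6) = Gamma(10.55, 20.88).
Var = α/β² = 0.024199.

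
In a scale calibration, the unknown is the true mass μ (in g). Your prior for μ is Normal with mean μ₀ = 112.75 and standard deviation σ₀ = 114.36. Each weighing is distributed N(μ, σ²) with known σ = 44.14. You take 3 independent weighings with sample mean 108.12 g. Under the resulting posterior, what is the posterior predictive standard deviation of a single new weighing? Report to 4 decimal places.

For Normal data with known variance σ², a Normal(μ₀, σ₀²) prior on μ is conjugate. Posterior precision = 1/σ₀² + n/σ²; posterior mean is the precision-weighted average of μ₀ and x̄.
σ₀² = 114.36² = 13078.2096, σ² = 44.14² = 1948.3396; σ² + n·σ₀² = 1948.3396 + 3·13078.2096 = 41182.9684.
Posterior precision = 1/σ₀² + n/σ² = 1/13078.2096 + 3/1948.3396 = (σ² + n·σ₀²)/(σ₀²σ²) = 41182.9684/(13078.2096·1948.3396); posterior variance σₙ² = σ₀²σ²/(σ² + n·σ₀²) = 13078.2096·1948.3396/41182.9684 = 618.721638.
Predictive variance for one new observation = σₙ² + σ² = 13078.2096·1948.3396/41182.9684 + 1948.3396 = σ²·(σ₀² + 41182.9684)/41182.9684 = 1948.3396·54261.178/41182.9684 = 2567.061238; SD = √(1948.3396·54261.178/41182.9684) = 50.6662.

50.6662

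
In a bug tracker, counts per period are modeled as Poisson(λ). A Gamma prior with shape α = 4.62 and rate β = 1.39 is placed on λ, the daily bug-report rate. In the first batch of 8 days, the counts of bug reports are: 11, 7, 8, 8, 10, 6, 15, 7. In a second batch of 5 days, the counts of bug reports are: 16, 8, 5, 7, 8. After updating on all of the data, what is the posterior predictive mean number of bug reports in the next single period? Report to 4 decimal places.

8.3822

With a Gamma(shape α, rate β) prior, the Poisson likelihood is conjugate: the posterior is Gamma(α + ΣXᵢ, β + n).
Batch 1: sum of counts S = 72 over n = 8 days.
After batch 1: Gamma(α+S, β+n) = Gamma(4.62+72, 1.39+8) = Gamma(76.62, 9.39).
Batch 2: sum of counts S = 44 over n = 5 days.
After batch 2: Gamma(α+S, β+n) = Gamma(76.62+44, 9.39+5) = Gamma(120.62, 14.39).
The predictive distribution for one future period is NegBinom with mean α/β = 8.3822.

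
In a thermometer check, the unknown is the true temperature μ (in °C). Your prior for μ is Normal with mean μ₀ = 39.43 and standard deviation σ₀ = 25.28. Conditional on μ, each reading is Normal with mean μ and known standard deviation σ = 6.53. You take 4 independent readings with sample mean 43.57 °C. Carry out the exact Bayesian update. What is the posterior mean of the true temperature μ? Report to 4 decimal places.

43.5021

For Normal data with known variance σ², a Normal(μ₀, σ₀²) prior on μ is conjugate. Posterior precision = 1/σ₀² + n/σ²; posterior mean is the precision-weighted average of μ₀ and x̄.
n·x̄ = 4·43.57 = 174.28.
σ₀² = 25.28² = 639.0784, σ² = 6.53² = 42.6409; σ² + n·σ₀² = 42.6409 + 4·639.0784 = 2598.9545.
Posterior mean = (μ₀/σ₀² + n·x̄/σ²)/(1/σ₀² + n/σ²) = (σ²·μ₀ + σ₀²·n·x̄)/(σ² + n·σ₀²) = (42.6409·39.43 + 639.0784·174.28)/2598.9545 = 113059.914239/2598.9545 = 43.5021.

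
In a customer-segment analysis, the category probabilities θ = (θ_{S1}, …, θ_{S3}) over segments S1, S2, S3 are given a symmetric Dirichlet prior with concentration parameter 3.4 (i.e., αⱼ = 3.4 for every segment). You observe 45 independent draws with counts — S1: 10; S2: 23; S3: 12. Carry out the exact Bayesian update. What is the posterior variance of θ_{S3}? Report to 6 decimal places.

The Dirichlet prior is conjugate to the Multinomial likelihood: each posterior αⱼ = prior αⱼ + observed count nⱼ.
Posterior concentration: (13.4, 26.4, 15.4), total = 55.2.
Var[θ_j] = α_j(Σα−α_j)/((Σα)²(Σα+1)) = 15.4·39.8/(55.2²·56.2) = 0.003579.

0.003579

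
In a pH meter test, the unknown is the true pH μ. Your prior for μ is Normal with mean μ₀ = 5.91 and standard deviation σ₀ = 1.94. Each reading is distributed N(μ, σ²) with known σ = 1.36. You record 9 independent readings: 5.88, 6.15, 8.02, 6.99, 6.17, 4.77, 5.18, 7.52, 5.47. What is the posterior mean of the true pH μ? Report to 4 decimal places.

6.2219

For Normal data with known variance σ², a Normal(μ₀, σ₀²) prior on μ is conjugate. Posterior precision = 1/σ₀² + n/σ²; posterior mean is the precision-weighted average of μ₀ and x̄.
Σxᵢ = 5.88 + 6.15 + 8.02 + 6.99 + 6.17 + 4.77 + 5.18 + 7.52 + 5.47 = 56.15, so n·x̄ = 56.15.
σ₀² = 1.94² = 3.7636, σ² = 1.36² = 1.8496; σ² + n·σ₀² = 1.8496 + 9·3.7636 = 35.722.
Posterior mean = (μ₀/σ₀² + n·x̄/σ²)/(1/σ₀² + n/σ²) = (σ²·μ₀ + σ₀²·n·x̄)/(σ² + n·σ₀²) = (1.8496·5.91 + 3.7636·56.15)/35.722 = 222.257276/35.722 = 6.2219.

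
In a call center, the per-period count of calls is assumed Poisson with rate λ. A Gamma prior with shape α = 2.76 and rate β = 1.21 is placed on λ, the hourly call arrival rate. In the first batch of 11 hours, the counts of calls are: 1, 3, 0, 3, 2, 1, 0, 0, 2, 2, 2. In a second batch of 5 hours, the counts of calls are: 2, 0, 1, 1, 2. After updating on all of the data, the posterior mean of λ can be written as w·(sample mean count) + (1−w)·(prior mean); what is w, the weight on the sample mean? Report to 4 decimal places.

With a Gamma(shape α, rate β) prior, the Poisson likelihood is conjugate: the posterior is Gamma(α + ΣXᵢ, β + n).
Total number of hours: n = 11 + 5 = 16.
Posterior mean = (α₀+S)/(β₀+n) = [n/(β₀+n)]·(S/n) + [β₀/(β₀+n)]·(α₀/β₀), so only n and β₀ enter the weight.
Weight on data w = n/(β₀+n) = 16/(1.21+16) = 16/17.21 = 0.9297.

0.9297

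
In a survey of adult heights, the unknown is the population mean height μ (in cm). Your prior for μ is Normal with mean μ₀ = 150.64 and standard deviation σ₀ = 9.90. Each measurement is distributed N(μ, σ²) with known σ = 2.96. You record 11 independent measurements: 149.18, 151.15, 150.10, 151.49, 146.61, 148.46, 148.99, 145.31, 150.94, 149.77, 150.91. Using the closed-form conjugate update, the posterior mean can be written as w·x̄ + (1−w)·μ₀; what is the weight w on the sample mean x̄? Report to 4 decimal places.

For Normal data with known variance σ², a Normal(μ₀, σ₀²) prior on μ is conjugate. Posterior precision = 1/σ₀² + n/σ²; posterior mean is the precision-weighted average of μ₀ and x̄.
σ₀² = 9.90² = 98.01, σ² = 2.96² = 8.7616. Prior precision 1/σ₀² = 1/98.01; data precision n/σ² = 11/8.7616.
w = (n/σ²)/(1/σ₀² + n/σ²) = n·σ₀²/(σ² + n·σ₀²) = 11·98.01/(8.7616 + 11·98.01) = 1078.11/1086.8716 = 0.9919.

0.9919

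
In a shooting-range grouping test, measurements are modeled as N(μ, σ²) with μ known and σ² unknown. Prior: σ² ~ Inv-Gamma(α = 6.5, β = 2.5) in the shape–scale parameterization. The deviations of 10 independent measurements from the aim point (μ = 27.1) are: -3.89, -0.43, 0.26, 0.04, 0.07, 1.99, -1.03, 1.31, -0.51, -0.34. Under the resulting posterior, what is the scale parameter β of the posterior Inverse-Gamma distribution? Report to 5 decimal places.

With known mean μ and an Inverse-Gamma(α, β) prior on σ², the Normal likelihood is conjugate: posterior is Inv-Gamma(α + n/2, β + Σ(xᵢ−μ)²/2).
Σ(xᵢ−μ)² = (-3.89)² + (-0.43)² + (0.26)² + (0.04)² + (0.07)² + (1.99)² + (-1.03)² + (1.31)² + (-0.51)² + (-0.34)² = 22.5039.
Posterior: Inv-Gamma(6.5 + 10/2, 2.5 + 22.5039/2) = Inv-Gamma(11.50, 13.75195).
Posterior β = 13.75195.

13.75195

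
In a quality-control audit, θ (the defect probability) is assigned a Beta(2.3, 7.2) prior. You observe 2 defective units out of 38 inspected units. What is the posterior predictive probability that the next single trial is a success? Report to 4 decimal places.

The Beta prior is conjugate to a Binomial/Bernoulli likelihood; the update adds successes to α and failures to β.
Posterior: Beta(α+k, β+n−k) = Beta(2.3+2, 7.2+36) = Beta(4.3, 43.2).
For a single future Bernoulli trial, P(success | data) = α/(α+β) = 0.0905.

0.0905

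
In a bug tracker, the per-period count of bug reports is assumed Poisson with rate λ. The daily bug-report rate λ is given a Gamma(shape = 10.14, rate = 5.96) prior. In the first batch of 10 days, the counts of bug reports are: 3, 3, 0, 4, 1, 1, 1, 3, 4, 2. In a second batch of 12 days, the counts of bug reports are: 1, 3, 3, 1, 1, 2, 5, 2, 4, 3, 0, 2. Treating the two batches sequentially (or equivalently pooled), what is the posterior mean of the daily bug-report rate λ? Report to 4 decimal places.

2.1152

With a Gamma(shape α, rate β) prior, the Poisson likelihood is conjugate: the posterior is Gamma(α + ΣXᵢ, β + n).
Batch 1: sum of counts S = 22 over n = 10 days.
After batch 1: Gamma(α+S, β+n) = Gamma(10.14+22, 5.96+10) = Gamma(32.14, 15.96).
Batch 2: sum of counts S = 27 over n = 12 days.
After batch 2: Gamma(α+S, β+n) = Gamma(32.14+27, 15.96+12) = Gamma(59.14, 27.96).
Posterior mean = α/β = 59.14/27.96 = 2.1152.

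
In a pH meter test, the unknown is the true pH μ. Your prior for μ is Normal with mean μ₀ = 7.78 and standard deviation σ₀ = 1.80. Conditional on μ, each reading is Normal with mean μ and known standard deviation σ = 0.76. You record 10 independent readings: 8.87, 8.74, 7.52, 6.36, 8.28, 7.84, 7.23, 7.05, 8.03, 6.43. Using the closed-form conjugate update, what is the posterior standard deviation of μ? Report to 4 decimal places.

For Normal data with known variance σ², a Normal(μ₀, σ₀²) prior on μ is conjugate. Posterior precision = 1/σ₀² + n/σ²; posterior mean is the precision-weighted average of μ₀ and x̄.
σ₀² = 1.80² = 3.24, σ² = 0.76² = 0.5776; σ² + n·σ₀² = 0.5776 + 10·3.24 = 32.9776.
Posterior precision = 1/σ₀² + n/σ² = 1/3.24 + 10/0.5776 = (σ² + n·σ₀²)/(σ₀²σ²) = 32.9776/(3.24·0.5776); posterior variance σₙ² = σ₀²σ²/(σ² + n·σ₀²) = 3.24·0.5776/32.9776 = 0.056748.
Posterior SD = √σₙ² = √(3.24·0.5776/32.9776) = 0.2382.

0.2382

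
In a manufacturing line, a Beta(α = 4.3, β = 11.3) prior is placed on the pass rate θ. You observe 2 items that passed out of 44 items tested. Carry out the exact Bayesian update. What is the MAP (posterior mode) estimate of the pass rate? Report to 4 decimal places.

0.0920

The Beta prior is conjugate to a Binomial/Bernoulli likelihood; the update adds successes to α and failures to β.
Posterior: Beta(α+k, β+n−k) = Beta(4.3+2, 11.3+42) = Beta(6.3, 53.3).
Mode of Beta(a,b) for a,b>1 is (a−1)/(a+b−2) = 5.3/57.6 = 0.0920.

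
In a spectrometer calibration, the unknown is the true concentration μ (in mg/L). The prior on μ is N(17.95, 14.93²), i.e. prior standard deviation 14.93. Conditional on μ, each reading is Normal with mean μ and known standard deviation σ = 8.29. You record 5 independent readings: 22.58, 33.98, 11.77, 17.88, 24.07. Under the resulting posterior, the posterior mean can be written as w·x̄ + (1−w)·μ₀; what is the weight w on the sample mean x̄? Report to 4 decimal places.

For Normal data with known variance σ², a Normal(μ₀, σ₀²) prior on μ is conjugate. Posterior precision = 1/σ₀² + n/σ²; posterior mean is the precision-weighted average of μ₀ and x̄.
σ₀² = 14.93² = 222.9049, σ² = 8.29² = 68.7241. Prior precision 1/σ₀² = 1/222.9049; data precision n/σ² = 5/68.7241.
w = (n/σ²)/(1/σ₀² + n/σ²) = n·σ₀²/(σ² + n·σ₀²) = 5·222.9049/(68.7241 + 5·222.9049) = 1114.5245/1183.2486 = 0.9419.

0.9419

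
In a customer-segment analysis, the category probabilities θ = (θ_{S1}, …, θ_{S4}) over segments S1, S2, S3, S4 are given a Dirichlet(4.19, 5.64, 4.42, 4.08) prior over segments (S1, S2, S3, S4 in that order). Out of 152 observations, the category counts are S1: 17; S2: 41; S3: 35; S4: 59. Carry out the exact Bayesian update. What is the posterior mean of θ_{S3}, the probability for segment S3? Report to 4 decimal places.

The Dirichlet prior is conjugate to the Multinomial likelihood: each posterior αⱼ = prior αⱼ + observed count nⱼ.
Posterior concentration: (21.19, 46.64, 39.42, 63.08), total = 170.33.
E[θ_{S3}|data] = α_{S3}/Σα = 39.42/170.33 = 0.2314.

0.2314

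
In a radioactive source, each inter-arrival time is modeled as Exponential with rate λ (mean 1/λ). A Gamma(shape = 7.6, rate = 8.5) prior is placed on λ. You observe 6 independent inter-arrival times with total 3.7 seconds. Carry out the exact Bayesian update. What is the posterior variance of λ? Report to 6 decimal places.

With a Gamma(shape α, rate β) prior on the exponential rate λ, the posterior after n observations with total T = Σxᵢ is Gamma(α+n, β+T).
Posterior: Gamma(7.6+6, 8.5+3.7) = Gamma(13.6, 12.2).
Var = α/β² = 0.091373.

0.091373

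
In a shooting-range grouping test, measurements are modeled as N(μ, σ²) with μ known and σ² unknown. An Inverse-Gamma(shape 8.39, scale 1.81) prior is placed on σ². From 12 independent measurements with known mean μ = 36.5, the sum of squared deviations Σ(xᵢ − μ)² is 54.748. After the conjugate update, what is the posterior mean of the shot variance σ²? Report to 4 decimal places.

With known mean μ and an Inverse-Gamma(α, β) prior on σ², the Normal likelihood is conjugate: posterior is Inv-Gamma(α + n/2, β + Σ(xᵢ−μ)²/2).
Posterior: Inv-Gamma(8.39 + 12/2, 1.81 + 54.748/2) = Inv-Gamma(14.39, 29.1840).
E[σ²|data] = β/(α−1) = 29.1840/13.39 = 2.1795.

2.1795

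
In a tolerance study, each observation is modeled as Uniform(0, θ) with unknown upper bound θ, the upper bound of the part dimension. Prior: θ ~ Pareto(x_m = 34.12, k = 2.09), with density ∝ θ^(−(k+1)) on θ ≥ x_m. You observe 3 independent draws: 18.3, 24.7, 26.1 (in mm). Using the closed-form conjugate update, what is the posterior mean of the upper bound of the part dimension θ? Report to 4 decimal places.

A Pareto(scale x_m, shape k) prior on the upper bound θ of Uniform(0, θ) is conjugate: posterior is Pareto(max(x_m, max xᵢ), k + n).
Sample maximum = 26.1; prior scale x_m = 34.12 → posterior scale = max = 34.12.
Posterior shape = 2.09 + 3 = 5.09.
E[θ|data] = k·x_m/(k−1) = 5.09·34.12/4.09 = 42.4623.

42.4623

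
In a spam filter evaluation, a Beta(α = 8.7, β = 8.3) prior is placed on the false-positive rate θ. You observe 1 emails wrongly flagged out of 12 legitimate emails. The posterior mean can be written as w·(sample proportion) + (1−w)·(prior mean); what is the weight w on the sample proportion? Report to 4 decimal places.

The Beta prior is conjugate to a Binomial/Bernoulli likelihood; the update adds successes to α and failures to β.
Posterior mean = (α₀+k)/(α₀+β₀+n) = [n/(α₀+β₀+n)]·(k/n) + [(α₀+β₀)/(α₀+β₀+n)]·α₀/(α₀+β₀), so only n and the prior enter the weight.
The weight on the data is w = n/(α₀+β₀+n) = 12/(8.7+8.3+12) = 12/29.0 = 0.4138.

0.4138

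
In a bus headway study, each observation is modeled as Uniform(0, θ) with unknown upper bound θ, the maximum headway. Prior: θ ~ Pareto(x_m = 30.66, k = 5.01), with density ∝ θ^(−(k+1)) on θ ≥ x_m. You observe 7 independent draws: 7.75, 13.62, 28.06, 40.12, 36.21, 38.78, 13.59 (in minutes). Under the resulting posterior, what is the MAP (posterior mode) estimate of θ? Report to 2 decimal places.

40.12

A Pareto(scale x_m, shape k) prior on the upper bound θ of Uniform(0, θ) is conjugate: posterior is Pareto(max(x_m, max xᵢ), k + n).
Sample maximum = 40.12; prior scale x_m = 30.66 → posterior scale = max = 40.12.
Posterior shape = 5.01 + 7 = 12.01.
The Pareto density is decreasing on [x_m, ∞), so the mode is x_m = 40.12.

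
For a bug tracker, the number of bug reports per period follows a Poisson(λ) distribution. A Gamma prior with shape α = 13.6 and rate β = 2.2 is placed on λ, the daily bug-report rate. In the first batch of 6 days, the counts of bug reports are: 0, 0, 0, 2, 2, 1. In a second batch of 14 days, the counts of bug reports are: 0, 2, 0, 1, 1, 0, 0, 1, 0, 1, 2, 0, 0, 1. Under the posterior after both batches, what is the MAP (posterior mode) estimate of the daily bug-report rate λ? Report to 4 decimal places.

1.1982

With a Gamma(shape α, rate β) prior, the Poisson likelihood is conjugate: the posterior is Gamma(α + ΣXᵢ, β + n).
Batch 1: sum of counts S = 5 over n = 6 days.
After batch 1: Gamma(α+S, β+n) = Gamma(13.6+5, 2.2+6) = Gamma(18.6, 8.2).
Batch 2: sum of counts S = 9 over n = 14 days.
After batch 2: Gamma(α+S, β+n) = Gamma(18.6+9, 8.2+14) = Gamma(27.6, 22.2).
Mode of Gamma(α,β) for α≥1 is (α−1)/β = 26.6/22.2 = 1.1982.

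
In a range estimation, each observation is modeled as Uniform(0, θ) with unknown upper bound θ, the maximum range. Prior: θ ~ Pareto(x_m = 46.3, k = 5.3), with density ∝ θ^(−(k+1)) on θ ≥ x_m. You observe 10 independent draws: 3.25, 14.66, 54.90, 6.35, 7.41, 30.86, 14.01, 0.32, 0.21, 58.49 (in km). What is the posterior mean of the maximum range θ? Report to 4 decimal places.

A Pareto(scale x_m, shape k) prior on the upper bound θ of Uniform(0, θ) is conjugate: posterior is Pareto(max(x_m, max xᵢ), k + n).
Sample maximum = 58.49; prior scale x_m = 46.3 → posterior scale = max = 58.49.
Posterior shape = 5.3 + 10 = 15.3.
E[θ|data] = k·x_m/(k−1) = 15.3·58.49/14.3 = 62.5802.

62.5802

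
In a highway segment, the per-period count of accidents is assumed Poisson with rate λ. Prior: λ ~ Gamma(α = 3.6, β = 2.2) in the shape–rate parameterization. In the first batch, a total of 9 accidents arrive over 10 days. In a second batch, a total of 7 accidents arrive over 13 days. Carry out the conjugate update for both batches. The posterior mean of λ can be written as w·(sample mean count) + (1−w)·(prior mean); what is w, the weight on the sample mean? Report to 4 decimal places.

With a Gamma(shape α, rate β) prior, the Poisson likelihood is conjugate: the posterior is Gamma(α + ΣXᵢ, β + n).
Total number of days: n = 10 + 13 = 23.
Posterior mean = (α₀+S)/(β₀+n) = [n/(β₀+n)]·(S/n) + [β₀/(β₀+n)]·(α₀/β₀), so only n and β₀ enter the weight.
Weight on data w = n/(β₀+n) = 23/(2.2+23) = 23/25.2 = 0.9127.

0.9127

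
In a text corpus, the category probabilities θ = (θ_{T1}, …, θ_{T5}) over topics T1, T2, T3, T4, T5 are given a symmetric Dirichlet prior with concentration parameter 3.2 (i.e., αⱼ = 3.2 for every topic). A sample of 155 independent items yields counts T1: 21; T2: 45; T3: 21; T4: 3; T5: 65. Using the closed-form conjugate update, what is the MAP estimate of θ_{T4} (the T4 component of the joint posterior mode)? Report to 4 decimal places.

The Dirichlet prior is conjugate to the Multinomial likelihood: each posterior αⱼ = prior αⱼ + observed count nⱼ.
Posterior concentration: (24.2, 48.2, 24.2, 6.2, 68.2), total = 171.0.
Joint mode component: (α_{T4}−1)/(Σα−K) = 5.2/166.0 = 0.0313.

0.0313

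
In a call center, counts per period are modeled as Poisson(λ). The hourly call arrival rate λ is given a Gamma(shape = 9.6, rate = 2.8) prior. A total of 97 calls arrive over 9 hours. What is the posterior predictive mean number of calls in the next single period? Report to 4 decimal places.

9.0339

With a Gamma(shape α, rate β) prior, the Poisson likelihood is conjugate: the posterior is Gamma(α + ΣXᵢ, β + n).
Posterior: Gamma(α+S, β+n) = Gamma(9.6+97, 2.8+9) = Gamma(106.6, 11.8).
The predictive distribution for one future period is NegBinom with mean α/β = 9.0339.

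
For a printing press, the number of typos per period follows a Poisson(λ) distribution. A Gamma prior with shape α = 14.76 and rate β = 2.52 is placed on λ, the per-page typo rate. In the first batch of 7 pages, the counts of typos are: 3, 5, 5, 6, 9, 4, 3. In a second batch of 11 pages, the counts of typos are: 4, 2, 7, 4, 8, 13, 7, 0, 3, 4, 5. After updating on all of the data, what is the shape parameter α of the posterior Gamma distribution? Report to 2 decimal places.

106.76

With a Gamma(shape α, rate β) prior, the Poisson likelihood is conjugate: the posterior is Gamma(α + ΣXᵢ, β + n).
Batch 1: sum of counts S = 35 over n = 7 pages.
After batch 1: Gamma(α+S, β+n) = Gamma(14.76+35, 2.52+7) = Gamma(49.76, 9.52).
Batch 2: sum of counts S = 57 over n = 11 pages.
After batch 2: Gamma(α+S, β+n) = Gamma(49.76+57, 9.52+11) = Gamma(106.76, 20.52).
Posterior α = 106.76.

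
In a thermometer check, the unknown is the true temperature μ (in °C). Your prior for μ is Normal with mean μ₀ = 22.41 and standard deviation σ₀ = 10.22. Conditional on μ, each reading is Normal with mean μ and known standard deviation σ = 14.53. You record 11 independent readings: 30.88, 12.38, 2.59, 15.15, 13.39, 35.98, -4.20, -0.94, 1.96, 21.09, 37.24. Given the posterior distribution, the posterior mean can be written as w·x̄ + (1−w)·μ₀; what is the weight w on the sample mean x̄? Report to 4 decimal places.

0.8448

For Normal data with known variance σ², a Normal(μ₀, σ₀²) prior on μ is conjugate. Posterior precision = 1/σ₀² + n/σ²; posterior mean is the precision-weighted average of μ₀ and x̄.
σ₀² = 10.22² = 104.4484, σ² = 14.53² = 211.1209. Prior precision 1/σ₀² = 1/104.4484; data precision n/σ² = 11/211.1209.
w = (n/σ²)/(1/σ₀² + n/σ²) = n·σ₀²/(σ² + n·σ₀²) = 11·104.4484/(211.1209 + 11·104.4484) = 1148.9324/1360.0533 = 0.8448.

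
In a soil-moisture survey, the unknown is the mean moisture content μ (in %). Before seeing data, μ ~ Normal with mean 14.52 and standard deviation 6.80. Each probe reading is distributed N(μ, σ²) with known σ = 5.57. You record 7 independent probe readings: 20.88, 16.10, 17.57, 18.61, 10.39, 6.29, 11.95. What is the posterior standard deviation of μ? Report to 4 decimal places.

2.0111

For Normal data with known variance σ², a Normal(μ₀, σ₀²) prior on μ is conjugate. Posterior precision = 1/σ₀² + n/σ²; posterior mean is the precision-weighted average of μ₀ and x̄.
σ₀² = 6.80² = 46.24, σ² = 5.57² = 31.0249; σ² + n·σ₀² = 31.0249 + 7·46.24 = 354.7049.
Posterior precision = 1/σ₀² + n/σ² = 1/46.24 + 7/31.0249 = (σ² + n·σ₀²)/(σ₀²σ²) = 354.7049/(46.24·31.0249); posterior variance σₙ² = σ₀²σ²/(σ² + n·σ₀²) = 46.24·31.0249/354.7049 = 4.044464.
Posterior SD = √σₙ² = √(46.24·31.0249/354.7049) = 2.0111.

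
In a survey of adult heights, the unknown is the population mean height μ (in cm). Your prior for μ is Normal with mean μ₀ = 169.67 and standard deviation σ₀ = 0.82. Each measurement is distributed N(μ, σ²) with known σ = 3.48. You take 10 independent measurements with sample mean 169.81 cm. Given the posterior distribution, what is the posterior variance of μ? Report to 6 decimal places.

For Normal data with known variance σ², a Normal(μ₀, σ₀²) prior on μ is conjugate. Posterior precision = 1/σ₀² + n/σ²; posterior mean is the precision-weighted average of μ₀ and x̄.
σ₀² = 0.82² = 0.6724, σ² = 3.48² = 12.1104; σ² + n·σ₀² = 12.1104 + 10·0.6724 = 18.8344.
Posterior precision = 1/σ₀² + n/σ² = 1/0.6724 + 10/12.1104 = (σ² + n·σ₀²)/(σ₀²σ²) = 18.8344/(0.6724·12.1104); posterior variance σₙ² = σ₀²σ²/(σ² + n·σ₀²) = 0.6724·12.1104/18.8344 = 0.432349.

0.432349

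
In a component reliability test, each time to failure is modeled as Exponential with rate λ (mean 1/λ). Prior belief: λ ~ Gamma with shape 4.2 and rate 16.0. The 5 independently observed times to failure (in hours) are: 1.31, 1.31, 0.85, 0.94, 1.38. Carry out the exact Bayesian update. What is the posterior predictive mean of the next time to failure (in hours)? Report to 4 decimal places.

2.6573

With a Gamma(shape α, rate β) prior on the exponential rate λ, the posterior after n observations with total T = Σxᵢ is Gamma(α+n, β+T).
Sum of observations T = 5.79 hours; n = 5.
Posterior: Gamma(4.2+5, 16.0+5.79) = Gamma(9.2, 21.79).
The predictive distribution for the next observation is Lomax; its mean is β/(α−1) = 21.79/8.2 = 2.6573.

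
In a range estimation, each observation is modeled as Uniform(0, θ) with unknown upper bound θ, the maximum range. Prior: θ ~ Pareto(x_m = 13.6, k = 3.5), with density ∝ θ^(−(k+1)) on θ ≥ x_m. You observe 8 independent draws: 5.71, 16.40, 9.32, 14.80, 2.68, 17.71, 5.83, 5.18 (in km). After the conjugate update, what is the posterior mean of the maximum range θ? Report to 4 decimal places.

A Pareto(scale x_m, shape k) prior on the upper bound θ of Uniform(0, θ) is conjugate: posterior is Pareto(max(x_m, max xᵢ), k + n).
Sample maximum = 17.71; prior scale x_m = 13.6 → posterior scale = max = 17.71.
Posterior shape = 3.5 + 8 = 11.5.
E[θ|data] = k·x_m/(k−1) = 11.5·17.71/10.5 = 19.3967.

19.3967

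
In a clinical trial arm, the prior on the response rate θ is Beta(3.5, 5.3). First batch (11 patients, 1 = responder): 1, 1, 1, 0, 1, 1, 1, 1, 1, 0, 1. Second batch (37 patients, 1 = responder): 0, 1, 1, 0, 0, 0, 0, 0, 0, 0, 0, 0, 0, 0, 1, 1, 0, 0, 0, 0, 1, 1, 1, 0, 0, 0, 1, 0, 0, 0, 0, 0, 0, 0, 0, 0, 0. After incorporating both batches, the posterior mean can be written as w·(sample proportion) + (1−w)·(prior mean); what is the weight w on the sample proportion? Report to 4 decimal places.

0.8451

The Beta prior is conjugate to a Binomial/Bernoulli likelihood; the update adds successes to α and failures to β.
Total number of patients: n = 11 + 37 = 48.
Posterior mean = (α₀+k)/(α₀+β₀+n) = [n/(α₀+β₀+n)]·(k/n) + [(α₀+β₀)/(α₀+β₀+n)]·α₀/(α₀+β₀), so only n and the prior enter the weight.
The weight on the data is w = n/(α₀+β₀+n) = 48/(3.5+5.3+48) = 48/56.8 = 0.8451.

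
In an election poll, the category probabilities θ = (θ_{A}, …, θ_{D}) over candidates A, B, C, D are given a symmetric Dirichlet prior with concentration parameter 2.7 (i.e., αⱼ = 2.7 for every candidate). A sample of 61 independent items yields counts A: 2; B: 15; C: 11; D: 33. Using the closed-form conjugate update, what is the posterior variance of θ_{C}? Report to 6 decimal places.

0.002121

The Dirichlet prior is conjugate to the Multinomial likelihood: each posterior αⱼ = prior αⱼ + observed count nⱼ.
Posterior concentration: (4.7, 17.7, 13.7, 35.7), total = 71.8.
Var[θ_j] = α_j(Σα−α_j)/((Σα)²(Σα+1)) = 13.7·58.1/(71.8²·72.8) = 0.002121.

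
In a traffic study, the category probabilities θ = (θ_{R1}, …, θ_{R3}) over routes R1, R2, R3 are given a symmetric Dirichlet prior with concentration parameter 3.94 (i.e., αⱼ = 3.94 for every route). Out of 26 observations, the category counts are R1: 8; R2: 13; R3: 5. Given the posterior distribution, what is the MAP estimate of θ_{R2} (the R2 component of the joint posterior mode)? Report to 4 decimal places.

The Dirichlet prior is conjugate to the Multinomial likelihood: each posterior αⱼ = prior αⱼ + observed count nⱼ.
Posterior concentration: (11.94, 16.94, 8.94), total = 37.82.
Joint mode component: (α_{R2}−1)/(Σα−K) = 15.94/34.82 = 0.4578.

0.4578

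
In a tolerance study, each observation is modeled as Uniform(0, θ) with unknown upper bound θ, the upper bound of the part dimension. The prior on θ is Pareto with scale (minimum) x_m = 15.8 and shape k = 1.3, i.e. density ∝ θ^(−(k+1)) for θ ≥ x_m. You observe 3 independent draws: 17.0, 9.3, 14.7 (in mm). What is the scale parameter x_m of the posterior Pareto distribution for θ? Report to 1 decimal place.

17.0

A Pareto(scale x_m, shape k) prior on the upper bound θ of Uniform(0, θ) is conjugate: posterior is Pareto(max(x_m, max xᵢ), k + n).
Sample maximum = 17.0; prior scale x_m = 15.8 → posterior scale = max = 17.0.
Posterior shape = 1.3 + 3 = 4.3.
Posterior scale x_m = 17.0.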